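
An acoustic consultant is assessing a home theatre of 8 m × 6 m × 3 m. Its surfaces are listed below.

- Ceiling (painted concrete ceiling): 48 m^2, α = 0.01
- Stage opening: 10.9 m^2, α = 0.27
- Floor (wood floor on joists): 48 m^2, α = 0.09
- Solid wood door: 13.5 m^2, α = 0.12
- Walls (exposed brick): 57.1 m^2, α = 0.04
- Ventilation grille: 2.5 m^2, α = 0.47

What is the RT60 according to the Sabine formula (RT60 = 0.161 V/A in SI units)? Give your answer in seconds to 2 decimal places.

A = Σ Sᵢαᵢ = 48·0.01 + 10.9·0.27 + 48·0.09 + 13.5·0.12 + 57.1·0.04 + 2.5·0.47 = 12.822 sabins.
Room volume: 144 m³.
T = 0.161 V/A = 0.161·144/12.822 = 1.81 s.

1.81 s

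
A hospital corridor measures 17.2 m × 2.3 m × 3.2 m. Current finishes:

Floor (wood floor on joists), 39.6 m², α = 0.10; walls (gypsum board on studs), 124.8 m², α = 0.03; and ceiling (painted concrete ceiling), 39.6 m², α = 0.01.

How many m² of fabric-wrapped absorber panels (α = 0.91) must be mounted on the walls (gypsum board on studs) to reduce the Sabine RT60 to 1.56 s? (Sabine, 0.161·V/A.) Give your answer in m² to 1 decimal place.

Summing Sᵢαᵢ: 3.960 + 3.744 + 0.396 → A₁ = 8.100 sabins.
Required A₂ = 0.161·126.592/1.56 = 13.065 sabins.
Absorption to add: 13.065 − 8.100 = 4.965 sabins.
Each m² of panel replacing the walls (gypsum board on studs) adds (0.91 − 0.03) = 0.88 sabins.
Panel area = 4.965 / 0.88 = 5.6 m².

5.6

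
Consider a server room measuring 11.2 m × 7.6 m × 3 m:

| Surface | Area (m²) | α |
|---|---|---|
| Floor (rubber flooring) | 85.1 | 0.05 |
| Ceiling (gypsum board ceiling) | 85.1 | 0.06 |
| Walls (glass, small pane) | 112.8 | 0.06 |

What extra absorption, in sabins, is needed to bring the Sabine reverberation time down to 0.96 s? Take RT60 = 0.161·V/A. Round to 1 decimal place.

26.7 sabins

Equivalent absorption area: A₁ = 85.1×0.05 + 85.1×0.06 + 112.8×0.06 = 16.129 m².
Target A₂ = 0.161·255.36/0.96 = 42.826 sabins (V = 255.36 m³).
ΔA = A₂ − A₁ = 42.826 − 16.129 = 26.7 sabins.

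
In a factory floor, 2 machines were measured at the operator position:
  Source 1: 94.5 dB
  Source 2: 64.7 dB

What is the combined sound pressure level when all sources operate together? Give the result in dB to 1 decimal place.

94.5 dB

Converting to relative power and adding: 10^(94.5/10) + 10^(64.7/10) = 2.821e+09.
L_total = 10·log₁₀(2.821e+09) = 94.5 dB.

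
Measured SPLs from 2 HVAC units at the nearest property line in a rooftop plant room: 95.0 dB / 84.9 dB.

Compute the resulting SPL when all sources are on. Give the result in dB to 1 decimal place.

95.4 dB

Σ 10^(Lᵢ/10) = 3.471e+09.
L_total = 10·log₁₀(3.471e+09) = 95.4 dB.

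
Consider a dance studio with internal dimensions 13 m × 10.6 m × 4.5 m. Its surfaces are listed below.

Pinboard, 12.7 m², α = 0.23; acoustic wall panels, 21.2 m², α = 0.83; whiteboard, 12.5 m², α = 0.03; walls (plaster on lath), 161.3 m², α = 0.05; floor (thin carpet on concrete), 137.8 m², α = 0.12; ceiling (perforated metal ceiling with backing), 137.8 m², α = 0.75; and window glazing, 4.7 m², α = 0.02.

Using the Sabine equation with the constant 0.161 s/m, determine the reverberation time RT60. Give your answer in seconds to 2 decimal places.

0.67 s

Equivalent absorption area: A = 12.7·0.23 + 21.2·0.83 + 12.5·0.03 + 161.3·0.05 + 137.8·0.12 + 137.8·0.75 + 4.7·0.02 = 148.937 m².
V = 13·10.6·4.5 = 620.1 m³.
RT60 = 0.161 · V / A = 0.161 × 620.1 / 148.937 = 0.67 s.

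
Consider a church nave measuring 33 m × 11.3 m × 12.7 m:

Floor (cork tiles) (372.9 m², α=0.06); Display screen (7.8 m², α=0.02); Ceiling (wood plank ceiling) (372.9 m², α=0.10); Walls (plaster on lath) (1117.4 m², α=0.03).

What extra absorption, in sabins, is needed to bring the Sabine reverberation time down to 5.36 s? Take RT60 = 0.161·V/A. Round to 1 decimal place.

48.9 sabins

Equivalent absorption area: A₁ = 372.9·0.06 + 7.8·0.02 + 372.9·0.10 + 1117.4·0.03 = 93.342 m².
For T = 5.36 s, need A₂ = 0.161·V/T = 0.161·4735.83/5.36 = 142.252 sabins.
ΔA = A₂ − A₁ = 142.252 − 93.342 = 48.9 sabins.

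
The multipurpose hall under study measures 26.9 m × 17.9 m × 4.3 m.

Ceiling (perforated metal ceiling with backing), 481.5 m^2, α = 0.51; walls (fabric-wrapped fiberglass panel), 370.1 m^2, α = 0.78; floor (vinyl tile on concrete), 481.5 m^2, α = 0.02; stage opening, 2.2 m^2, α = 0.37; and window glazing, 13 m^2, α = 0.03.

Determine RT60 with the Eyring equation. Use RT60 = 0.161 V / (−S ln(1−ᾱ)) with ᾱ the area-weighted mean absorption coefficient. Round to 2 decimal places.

0.48 s

S = Σ Sᵢ = 1348.3 m^2.
Absorption A = 481.5·0.51 + 370.1·0.78 + 481.5·0.02 + 2.2·0.37 + 13·0.03 = 545.077 sabins.
ᾱ = 545.077 / 1348.3 = 0.4043.
−S·ln(1−ᾱ) = −1348.3 × ln(1 − 0.4043) = 698.444.
V = 26.9 × 17.9 × 4.3 = 2070.493 m³.
RT60 = 0.161 × 2070.493 / 698.444 = 0.48 s.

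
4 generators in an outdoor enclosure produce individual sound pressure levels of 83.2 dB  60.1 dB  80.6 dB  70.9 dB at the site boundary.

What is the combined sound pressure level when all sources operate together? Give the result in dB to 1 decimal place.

85.3 dB

Converting to relative power and adding: 10^(83.2/10) + 10^(60.1/10) + 10^(80.6/10) + 10^(70.9/10) = 3.371e+08.
Combined level = 10 log₁₀(3.371e+08) = 85.3 dB.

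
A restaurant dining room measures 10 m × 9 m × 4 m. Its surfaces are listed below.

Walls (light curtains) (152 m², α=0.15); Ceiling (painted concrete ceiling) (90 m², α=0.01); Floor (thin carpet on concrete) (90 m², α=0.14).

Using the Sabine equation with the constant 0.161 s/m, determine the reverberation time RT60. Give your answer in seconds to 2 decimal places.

1.60 s

A = Σ Sᵢαᵢ = 152·0.15 + 90·0.01 + 90·0.14 = 36.300 sabins.
Room volume: 360 m³.
RT60 = 0.161 · V / A = 0.161 × 360 / 36.300 = 1.60 s.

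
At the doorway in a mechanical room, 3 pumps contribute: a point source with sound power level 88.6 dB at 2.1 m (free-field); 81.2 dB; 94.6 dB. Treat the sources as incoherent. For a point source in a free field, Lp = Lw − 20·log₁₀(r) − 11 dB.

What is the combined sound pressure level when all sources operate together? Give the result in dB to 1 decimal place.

94.8 dB

Source at 2.1 m: Lp = 88.6 − 20·log₁₀(2.1) − 11 = 71.2 dB.
Sum in the linear (power) domain: Σ 10^(Lᵢ/10) = 10^(71.2/10) + 10^(81.2/10) + 10^(94.6/10) = 3.029e+09.
Back to dB: 10·log₁₀ Σ = 94.8 dB.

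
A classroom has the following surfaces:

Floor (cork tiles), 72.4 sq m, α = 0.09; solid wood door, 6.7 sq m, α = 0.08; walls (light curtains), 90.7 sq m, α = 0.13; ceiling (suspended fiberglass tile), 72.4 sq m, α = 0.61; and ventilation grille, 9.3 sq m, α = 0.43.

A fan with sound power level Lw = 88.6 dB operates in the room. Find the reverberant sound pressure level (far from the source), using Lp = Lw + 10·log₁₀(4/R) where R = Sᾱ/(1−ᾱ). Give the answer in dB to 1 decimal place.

75.0 dB

A = 67.006 sabins; S = 251.5 sq m.
ᾱ = 67.006/251.5 = 0.2664; R = Sᾱ/(1−ᾱ) = 67.006/(1−0.2664) = 91.339 sq m.
Lp = 88.6 + 10·log₁₀(4/91.339) = 88.6 + (-13.59) = 75.0 dB.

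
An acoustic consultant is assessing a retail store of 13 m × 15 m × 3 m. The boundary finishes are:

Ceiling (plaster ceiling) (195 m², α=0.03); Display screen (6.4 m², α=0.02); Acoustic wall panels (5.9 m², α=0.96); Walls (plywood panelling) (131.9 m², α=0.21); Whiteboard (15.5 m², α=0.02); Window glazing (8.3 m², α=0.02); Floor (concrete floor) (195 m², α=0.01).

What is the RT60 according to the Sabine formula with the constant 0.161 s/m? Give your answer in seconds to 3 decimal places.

2.255 s

Equivalent absorption area: A = 195·0.03 + 6.4·0.02 + 5.9·0.96 + 131.9·0.21 + 15.5·0.02 + 8.3·0.02 + 195·0.01 = 41.767 m².
Room volume: 585 m³.
RT60 = 0.161 · V / A = 0.161 × 585 / 41.767 = 2.255 s.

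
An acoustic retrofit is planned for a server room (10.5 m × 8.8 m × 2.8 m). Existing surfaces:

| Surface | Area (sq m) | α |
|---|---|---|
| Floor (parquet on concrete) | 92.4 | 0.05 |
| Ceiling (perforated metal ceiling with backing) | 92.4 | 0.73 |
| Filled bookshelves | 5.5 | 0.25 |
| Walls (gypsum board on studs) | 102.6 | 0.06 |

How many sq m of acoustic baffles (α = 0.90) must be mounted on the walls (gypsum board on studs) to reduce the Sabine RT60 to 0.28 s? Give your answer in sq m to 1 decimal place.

Summing Sᵢαᵢ: 4.620 + 67.452 + 1.375 + 6.156 → A₁ = 79.603 sabins.
Required A₂ = 0.161·258.72/0.28 = 148.764 sabins.
Absorption to add: 148.764 − 79.603 = 69.161 sabins.
Each sq m of panel replacing the walls (gypsum board on studs) adds (0.90 − 0.06) = 0.84 sabins.
Area = ΔA/Δα = 69.161/0.84 = 82.3 sq m.

82.3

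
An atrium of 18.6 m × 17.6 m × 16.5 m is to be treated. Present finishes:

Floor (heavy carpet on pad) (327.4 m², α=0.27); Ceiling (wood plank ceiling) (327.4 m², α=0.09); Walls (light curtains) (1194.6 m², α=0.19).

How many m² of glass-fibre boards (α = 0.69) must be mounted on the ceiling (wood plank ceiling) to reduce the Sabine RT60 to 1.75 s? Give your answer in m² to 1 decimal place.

253.5

Summing Sᵢαᵢ: 88.398 + 29.466 + 226.974 → A₁ = 344.838 sabins.
Required A₂ = 0.161·5401.44/1.75 = 496.932 sabins.
ΔA needed = 496.932 − 344.838 = 152.094 sabins.
Each m² of panel replacing the ceiling (wood plank ceiling) adds (0.69 − 0.09) = 0.60 sabins.
Area = ΔA/Δα = 152.094/0.60 = 253.5 m².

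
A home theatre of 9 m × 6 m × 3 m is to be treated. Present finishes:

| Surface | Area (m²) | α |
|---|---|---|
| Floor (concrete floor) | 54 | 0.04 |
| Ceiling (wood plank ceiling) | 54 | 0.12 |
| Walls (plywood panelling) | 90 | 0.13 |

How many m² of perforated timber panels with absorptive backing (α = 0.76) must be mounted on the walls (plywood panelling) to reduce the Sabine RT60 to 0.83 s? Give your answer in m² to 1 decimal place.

A₁ = Σ Sᵢαᵢ = 54*0.04 + 54*0.12 + 90*0.13 = 20.340 sabins.
V = 162 m³. Target absorption A₂ = 0.161 × 162 / 0.83 = 31.424 sabins.
ΔA needed = 31.424 − 20.340 = 11.084 sabins.
Net gain per m²: Δα = 0.76 − 0.13 = 0.63.
Area = ΔA/Δα = 11.084/0.63 = 17.6 m².

17.6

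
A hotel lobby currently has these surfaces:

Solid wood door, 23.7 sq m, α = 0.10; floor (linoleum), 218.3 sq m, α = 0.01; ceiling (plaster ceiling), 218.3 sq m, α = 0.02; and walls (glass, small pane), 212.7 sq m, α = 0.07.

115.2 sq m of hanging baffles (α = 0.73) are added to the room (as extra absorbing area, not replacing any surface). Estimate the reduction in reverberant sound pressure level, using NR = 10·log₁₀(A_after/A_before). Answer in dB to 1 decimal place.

6.6 dB

Equivalent absorption area: A_before = 23.7*0.10 + 218.3*0.01 + 218.3*0.02 + 212.7*0.07 = 23.808 sq m.
Added absorption = 115.2 × 0.73 = 84.096 sabins.
A_after = 23.808 + 84.096 = 107.904 sabins.
Reduction = 10 log₁₀(A_after/A_before) = 10 log₁₀(4.5323) = 6.6 dB.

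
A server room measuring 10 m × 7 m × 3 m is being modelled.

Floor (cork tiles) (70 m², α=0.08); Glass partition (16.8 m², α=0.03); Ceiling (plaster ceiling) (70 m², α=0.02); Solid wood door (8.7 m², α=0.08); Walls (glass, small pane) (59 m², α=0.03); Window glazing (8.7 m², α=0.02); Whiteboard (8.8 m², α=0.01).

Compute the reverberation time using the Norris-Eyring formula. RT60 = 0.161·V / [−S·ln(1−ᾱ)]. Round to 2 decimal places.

S = Σ Sᵢ = 242.0 m².
Absorption A = 70·0.08 + 16.8·0.03 + 70·0.02 + 8.7·0.08 + 59·0.03 + 8.7·0.02 + 8.8·0.01 = 10.232 sabins.
Mean coefficient ᾱ = A/S = 0.0423.
−S·ln(1−ᾱ) = −242.0 × ln(1 − 0.0423) = 10.459.
V = 10 × 7 × 3 = 210 m³.
T = 0.161·V/[−S·ln(1−ᾱ)] = 0.161·210/10.459 = 3.23 s.

3.23 s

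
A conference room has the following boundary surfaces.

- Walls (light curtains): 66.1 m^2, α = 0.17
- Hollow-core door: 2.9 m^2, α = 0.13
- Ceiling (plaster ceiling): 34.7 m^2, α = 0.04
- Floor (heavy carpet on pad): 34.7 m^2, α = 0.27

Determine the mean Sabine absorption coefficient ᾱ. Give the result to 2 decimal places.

0.16

Total surface area S = 138.4 m^2.
Σ(Sᵢαᵢ) = 66.1×0.17 + 2.9×0.13 + 34.7×0.04 + 34.7×0.27 = 22.371.
ᾱ = A/S = 0.16.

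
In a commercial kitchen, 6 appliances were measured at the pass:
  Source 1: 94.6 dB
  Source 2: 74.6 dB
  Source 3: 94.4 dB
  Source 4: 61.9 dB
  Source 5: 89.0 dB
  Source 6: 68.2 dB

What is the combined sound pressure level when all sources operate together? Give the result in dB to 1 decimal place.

Σ 10^(Lᵢ/10) = 6.47e+09.
Combined level = 10 log₁₀(6.47e+09) = 98.1 dB.

98.1 dB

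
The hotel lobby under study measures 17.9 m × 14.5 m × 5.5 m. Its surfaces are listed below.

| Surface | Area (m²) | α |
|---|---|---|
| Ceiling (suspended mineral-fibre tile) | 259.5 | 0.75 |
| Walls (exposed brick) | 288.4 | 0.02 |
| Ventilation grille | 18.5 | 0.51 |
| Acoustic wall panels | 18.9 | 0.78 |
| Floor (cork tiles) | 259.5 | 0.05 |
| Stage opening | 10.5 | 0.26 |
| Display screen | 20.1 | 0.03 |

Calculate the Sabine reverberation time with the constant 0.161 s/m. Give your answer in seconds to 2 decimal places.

Total absorption A = 259.5·0.75 + 288.4·0.02 + 18.5·0.51 + 18.9·0.78 + 259.5·0.05 + 10.5·0.26 + 20.1·0.03
  = 194.625 + 5.768 + 9.435 + 14.742 + 12.975 + 2.730 + 0.603 = 240.878 m² sabins.
Volume V = 17.9 × 14.5 × 5.5 = 1427.525 m³.
Sabine: RT60 = 0.161 × 1427.525 / 240.878 = 0.95 s.

0.95 sec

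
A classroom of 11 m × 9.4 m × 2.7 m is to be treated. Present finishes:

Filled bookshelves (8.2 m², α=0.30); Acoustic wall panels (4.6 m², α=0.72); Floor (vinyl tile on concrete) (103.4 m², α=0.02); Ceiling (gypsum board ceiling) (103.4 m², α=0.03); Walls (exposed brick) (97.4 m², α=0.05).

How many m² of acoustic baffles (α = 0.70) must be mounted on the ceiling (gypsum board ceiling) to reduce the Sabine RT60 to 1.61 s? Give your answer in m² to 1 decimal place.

Total absorption A₁ = 8.2*0.30 + 4.6*0.72 + 103.4*0.02 + 103.4*0.03 + 97.4*0.05
  = 2.460 + 3.312 + 2.068 + 3.102 + 4.870 = 15.812 m² sabins.
V = 279.18 m³. Target absorption A₂ = 0.161 × 279.18 / 1.61 = 27.918 sabins.
Absorption to add: 27.918 − 15.812 = 12.106 sabins.
Each m² of panel replacing the ceiling (gypsum board ceiling) adds (0.70 − 0.03) = 0.67 sabins.
Panel area = 12.106 / 0.67 = 18.1 m².

18.1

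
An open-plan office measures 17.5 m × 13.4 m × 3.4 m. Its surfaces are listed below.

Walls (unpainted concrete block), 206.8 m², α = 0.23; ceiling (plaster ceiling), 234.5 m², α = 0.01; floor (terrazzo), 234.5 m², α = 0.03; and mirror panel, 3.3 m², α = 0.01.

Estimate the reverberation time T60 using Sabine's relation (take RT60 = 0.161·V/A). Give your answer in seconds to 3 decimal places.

2.253 seconds

Total absorption A = 206.8×0.23 + 234.5×0.01 + 234.5×0.03 + 3.3×0.01
  = 47.564 + 2.345 + 7.035 + 0.033 = 56.977 m² sabins.
Volume V = 17.5 × 13.4 × 3.4 = 797.3 m³.
T = 0.161 V/A = 0.161·797.3/56.977 = 2.253 s.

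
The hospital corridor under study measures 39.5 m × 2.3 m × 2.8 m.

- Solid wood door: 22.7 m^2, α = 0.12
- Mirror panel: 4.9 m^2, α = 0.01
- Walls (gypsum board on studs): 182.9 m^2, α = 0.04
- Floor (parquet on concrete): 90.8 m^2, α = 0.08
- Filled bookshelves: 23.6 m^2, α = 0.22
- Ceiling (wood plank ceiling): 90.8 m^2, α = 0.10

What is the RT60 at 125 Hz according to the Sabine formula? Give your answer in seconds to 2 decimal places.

1.30 s

Equivalent absorption area: A = 22.7·0.12 + 4.9·0.01 + 182.9·0.04 + 90.8·0.08 + 23.6·0.22 + 90.8·0.10 = 31.625 m^2.
Room volume: 254.38 m³.
Sabine: RT60 = 0.161 × 254.38 / 31.625 = 1.30 s.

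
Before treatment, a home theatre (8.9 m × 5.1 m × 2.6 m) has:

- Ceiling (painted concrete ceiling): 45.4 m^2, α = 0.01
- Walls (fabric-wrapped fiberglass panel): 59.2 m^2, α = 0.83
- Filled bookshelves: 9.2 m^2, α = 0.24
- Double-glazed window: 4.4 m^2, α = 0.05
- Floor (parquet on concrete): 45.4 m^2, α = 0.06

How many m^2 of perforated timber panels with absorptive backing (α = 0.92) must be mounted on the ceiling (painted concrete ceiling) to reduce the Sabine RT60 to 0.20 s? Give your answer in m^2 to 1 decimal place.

Equivalent absorption area: A₁ = 45.4·0.01 + 59.2·0.83 + 9.2·0.24 + 4.4·0.05 + 45.4·0.06 = 54.742 m^2.
V = 118.014 m³. Target absorption A₂ = 0.161 × 118.014 / 0.20 = 95.001 sabins.
ΔA needed = 95.001 − 54.742 = 40.259 sabins.
Each m^2 of panel replacing the ceiling (painted concrete ceiling) adds (0.92 − 0.01) = 0.91 sabins.
Area = ΔA/Δα = 40.259/0.91 = 44.2 m^2.

44.2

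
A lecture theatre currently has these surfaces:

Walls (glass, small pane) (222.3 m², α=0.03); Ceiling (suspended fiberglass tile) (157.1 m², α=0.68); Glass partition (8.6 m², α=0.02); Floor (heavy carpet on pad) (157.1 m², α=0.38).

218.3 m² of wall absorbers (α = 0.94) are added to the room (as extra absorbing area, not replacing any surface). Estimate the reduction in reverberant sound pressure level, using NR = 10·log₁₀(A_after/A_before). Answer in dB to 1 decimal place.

3.4 dB

Equivalent absorption area: A_before = 222.3·0.03 + 157.1·0.68 + 8.6·0.02 + 157.1·0.38 = 173.367 m².
Treatment contributes 218.3·0.94 = 205.202 sabins.
New total A_after = 378.569 sabins.
Reduction = 10 log₁₀(A_after/A_before) = 10 log₁₀(2.1836) = 3.4 dB.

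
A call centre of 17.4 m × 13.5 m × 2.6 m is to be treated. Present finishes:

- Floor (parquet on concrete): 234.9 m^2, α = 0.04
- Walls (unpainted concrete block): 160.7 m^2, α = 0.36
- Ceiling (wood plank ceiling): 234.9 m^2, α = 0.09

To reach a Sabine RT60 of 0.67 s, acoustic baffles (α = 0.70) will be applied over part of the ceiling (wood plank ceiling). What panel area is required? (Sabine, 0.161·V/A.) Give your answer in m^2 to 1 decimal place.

95.7

Equivalent absorption area: A₁ = 234.9·0.04 + 160.7·0.36 + 234.9·0.09 = 88.389 m^2.
V = 610.74 m³. Target absorption A₂ = 0.161 × 610.74 / 0.67 = 146.760 sabins.
ΔA needed = 146.760 − 88.389 = 58.371 sabins.
Each m^2 of panel replacing the ceiling (wood plank ceiling) adds (0.70 − 0.09) = 0.61 sabins.
Area = ΔA/Δα = 58.371/0.61 = 95.7 m^2.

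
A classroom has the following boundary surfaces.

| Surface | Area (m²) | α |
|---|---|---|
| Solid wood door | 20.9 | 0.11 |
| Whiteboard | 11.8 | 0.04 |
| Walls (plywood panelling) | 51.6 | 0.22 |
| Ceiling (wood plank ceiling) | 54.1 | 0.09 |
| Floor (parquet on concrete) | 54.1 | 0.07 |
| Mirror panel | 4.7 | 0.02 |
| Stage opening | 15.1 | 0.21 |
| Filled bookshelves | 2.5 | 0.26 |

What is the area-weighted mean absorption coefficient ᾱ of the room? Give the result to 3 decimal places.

0.124

Total surface area S = 214.8 m².
Σ(Sᵢαᵢ) = 20.9×0.11 + 11.8×0.04 + 51.6×0.22 + 54.1×0.09 + 54.1×0.07 + 4.7×0.02 + 15.1×0.21 + 2.5×0.26 = 26.694.
ᾱ = A/S = 0.124.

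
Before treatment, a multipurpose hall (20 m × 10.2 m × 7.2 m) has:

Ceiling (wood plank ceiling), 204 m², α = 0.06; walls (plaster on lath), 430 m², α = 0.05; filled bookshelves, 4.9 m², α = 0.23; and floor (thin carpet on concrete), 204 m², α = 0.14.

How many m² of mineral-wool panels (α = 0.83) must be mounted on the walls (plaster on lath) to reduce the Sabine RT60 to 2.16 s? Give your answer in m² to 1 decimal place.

59.0

Total absorption A₁ = 204×0.06 + 430×0.05 + 4.9×0.23 + 204×0.14
  = 12.240 + 21.500 + 1.127 + 28.560 = 63.427 m² sabins.
V = 1468.8 m³. Target absorption A₂ = 0.161 × 1468.8 / 2.16 = 109.480 sabins.
ΔA needed = 109.480 − 63.427 = 46.053 sabins.
Net gain per m²: Δα = 0.83 − 0.05 = 0.78.
Area = ΔA/Δα = 46.053/0.78 = 59.0 m².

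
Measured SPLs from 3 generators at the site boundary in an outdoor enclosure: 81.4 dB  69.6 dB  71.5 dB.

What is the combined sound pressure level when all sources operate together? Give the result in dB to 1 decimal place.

Σ 10^(Lᵢ/10) = 1.613e+08.
Combined level = 10 log₁₀(1.613e+08) = 82.1 dB.

82.1 dB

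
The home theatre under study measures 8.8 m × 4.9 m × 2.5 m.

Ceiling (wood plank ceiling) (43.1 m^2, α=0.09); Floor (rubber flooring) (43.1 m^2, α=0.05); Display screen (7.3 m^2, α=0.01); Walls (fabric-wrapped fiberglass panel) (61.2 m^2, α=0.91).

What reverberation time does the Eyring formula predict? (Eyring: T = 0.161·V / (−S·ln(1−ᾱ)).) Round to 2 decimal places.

S = Σ Sᵢ = 154.7 m^2.
Σ(Sᵢαᵢ) = 43.1×0.09 + 43.1×0.05 + 7.3×0.01 + 61.2×0.91 = 61.799.
ᾱ = 61.799 / 154.7 = 0.3995.
Eyring denominator: −S ln(1−ᾱ) = 78.896.
V = 8.8 × 4.9 × 2.5 = 107.8 m³.
T = 0.161·V/[−S·ln(1−ᾱ)] = 0.161·107.8/78.896 = 0.22 s.

0.22 s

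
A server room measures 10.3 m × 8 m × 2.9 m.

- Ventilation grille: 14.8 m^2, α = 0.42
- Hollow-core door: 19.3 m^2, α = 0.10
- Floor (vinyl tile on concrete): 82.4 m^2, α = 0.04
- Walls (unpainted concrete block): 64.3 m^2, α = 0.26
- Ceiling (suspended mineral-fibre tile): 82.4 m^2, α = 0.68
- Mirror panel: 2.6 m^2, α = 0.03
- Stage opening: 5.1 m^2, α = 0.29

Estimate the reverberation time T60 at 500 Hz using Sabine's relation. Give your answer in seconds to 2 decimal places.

A = Σ Sᵢαᵢ = 14.8*0.42 + 19.3*0.10 + 82.4*0.04 + 64.3*0.26 + 82.4*0.68 + 2.6*0.03 + 5.1*0.29 = 85.749 sabins.
Room volume: 238.96 m³.
Sabine: RT60 = 0.161 × 238.96 / 85.749 = 0.45 s.

0.45 s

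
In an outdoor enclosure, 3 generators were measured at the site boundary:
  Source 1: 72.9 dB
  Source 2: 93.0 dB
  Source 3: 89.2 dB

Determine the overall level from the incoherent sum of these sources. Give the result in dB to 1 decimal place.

Sum in the linear (power) domain: Σ 10^(Lᵢ/10) = 10^(72.9/10) + 10^(93.0/10) + 10^(89.2/10) = 2.847e+09.
Combined level = 10 log₁₀(2.847e+09) = 94.5 dB.

94.5 dB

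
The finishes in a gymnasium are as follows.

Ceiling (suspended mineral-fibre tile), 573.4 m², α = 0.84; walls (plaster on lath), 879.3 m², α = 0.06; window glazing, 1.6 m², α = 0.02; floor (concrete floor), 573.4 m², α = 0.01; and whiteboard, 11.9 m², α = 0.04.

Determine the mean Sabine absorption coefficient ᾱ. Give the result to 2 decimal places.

S = Σ Sᵢ = 573.4 + 879.3 + 1.6 + 573.4 + 11.9 = 2039.6 m².
A = 573.4*0.84 + 879.3*0.06 + 1.6*0.02 + 573.4*0.01 + 11.9*0.04 = 540.656 sabins.
ᾱ = A/S = 0.27.

0.27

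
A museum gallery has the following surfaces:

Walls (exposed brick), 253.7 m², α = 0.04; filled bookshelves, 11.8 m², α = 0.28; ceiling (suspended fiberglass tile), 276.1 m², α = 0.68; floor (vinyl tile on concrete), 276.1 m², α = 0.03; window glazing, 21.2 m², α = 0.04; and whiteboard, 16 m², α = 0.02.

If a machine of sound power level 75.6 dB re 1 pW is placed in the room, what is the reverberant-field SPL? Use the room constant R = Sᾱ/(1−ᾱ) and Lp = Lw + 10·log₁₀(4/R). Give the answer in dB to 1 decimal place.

57.2 dB

Σ(Sᵢαᵢ) = 253.7×0.04 + 11.8×0.28 + 276.1×0.68 + 276.1×0.03 + 21.2×0.04 + 16×0.02 = 210.651; total area S = 854.9 m².
ᾱ = 210.651/854.9 = 0.2464; R = Sᾱ/(1−ᾱ) = 210.651/(1−0.2464) = 279.526 m².
Lp = Lw + 10 log₁₀(4/R) = 75.6 -18.44 = 57.2 dB.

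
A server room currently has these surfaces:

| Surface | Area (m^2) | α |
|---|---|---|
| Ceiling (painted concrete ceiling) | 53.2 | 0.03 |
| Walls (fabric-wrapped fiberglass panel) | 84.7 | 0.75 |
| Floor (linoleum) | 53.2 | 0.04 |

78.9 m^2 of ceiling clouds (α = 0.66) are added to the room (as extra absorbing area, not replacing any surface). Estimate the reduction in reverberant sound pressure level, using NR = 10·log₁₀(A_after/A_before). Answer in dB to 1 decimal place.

Total absorption A_before = 53.2*0.03 + 84.7*0.75 + 53.2*0.04
  = 1.596 + 63.525 + 2.128 = 67.249 m^2 sabins.
Added absorption = 78.9 × 0.66 = 52.074 sabins.
New total A_after = 119.323 sabins.
NR = 10·log₁₀(119.323/67.249) = 2.5 dB.

2.5 dB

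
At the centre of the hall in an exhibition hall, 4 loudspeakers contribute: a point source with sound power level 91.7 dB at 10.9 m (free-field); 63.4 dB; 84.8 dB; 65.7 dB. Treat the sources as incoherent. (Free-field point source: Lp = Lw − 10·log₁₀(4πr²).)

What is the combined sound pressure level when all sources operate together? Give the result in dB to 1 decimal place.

84.9 dB

Source at 10.9 m: Lp = 91.7 − 10·log₁₀(4π·10.9²) = 91.7 − 10·log₁₀(1493.010) = 60.0 dB.
Sum in the linear (power) domain: Σ 10^(Lᵢ/10) = 10^(60.0/10) + 10^(63.4/10) + 10^(84.8/10) + 10^(65.7/10) = 3.089e+08.
L_total = 10·log₁₀(3.089e+08) = 84.9 dB.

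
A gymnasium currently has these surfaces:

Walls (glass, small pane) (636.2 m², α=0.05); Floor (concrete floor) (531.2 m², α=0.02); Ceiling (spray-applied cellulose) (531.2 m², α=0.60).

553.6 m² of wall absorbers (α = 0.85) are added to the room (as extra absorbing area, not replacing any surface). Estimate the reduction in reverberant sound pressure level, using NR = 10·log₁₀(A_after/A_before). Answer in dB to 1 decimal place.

Equivalent absorption area: A_before = 636.2×0.05 + 531.2×0.02 + 531.2×0.60 = 361.154 m².
Added absorption = 553.6 × 0.85 = 470.560 sabins.
A_after = 361.154 + 470.560 = 831.714 sabins.
NR = 10·log₁₀(831.714/361.154) = 3.6 dB.

3.6 dB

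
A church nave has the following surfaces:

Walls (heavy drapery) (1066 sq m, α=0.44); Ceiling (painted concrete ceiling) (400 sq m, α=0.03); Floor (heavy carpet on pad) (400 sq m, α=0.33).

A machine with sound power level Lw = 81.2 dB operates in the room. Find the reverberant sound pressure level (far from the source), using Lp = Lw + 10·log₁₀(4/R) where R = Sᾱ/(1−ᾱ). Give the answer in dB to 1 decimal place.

Σ(Sᵢαᵢ) = 1066×0.44 + 400×0.03 + 400×0.33 = 613.040; total area S = 1866.0 sq m.
ᾱ = 613.040/1866.0 = 0.3285; R = Sᾱ/(1−ᾱ) = 613.040/(1−0.3285) = 912.941 sq m.
Lp = Lw + 10 log₁₀(4/R) = 81.2 -23.58 = 57.6 dB.

57.6 dB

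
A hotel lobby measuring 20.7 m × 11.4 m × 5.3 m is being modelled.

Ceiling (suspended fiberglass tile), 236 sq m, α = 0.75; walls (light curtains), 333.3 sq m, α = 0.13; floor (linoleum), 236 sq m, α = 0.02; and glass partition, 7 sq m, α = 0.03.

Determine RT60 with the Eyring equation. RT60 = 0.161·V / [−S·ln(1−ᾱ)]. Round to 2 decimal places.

Total surface area S = 236 + 333.3 + 236 + 7 = 812.3 sq m.
Absorption A = 236×0.75 + 333.3×0.13 + 236×0.02 + 7×0.03 = 225.259 sabins.
ᾱ = 225.259 / 812.3 = 0.2773.
−S·ln(1−ᾱ) = −812.3 × ln(1 − 0.2773) = 263.803.
V = 20.7 × 11.4 × 5.3 = 1250.694 m³.
RT60 = 0.161 × 1250.694 / 263.803 = 0.76 s.

0.76 s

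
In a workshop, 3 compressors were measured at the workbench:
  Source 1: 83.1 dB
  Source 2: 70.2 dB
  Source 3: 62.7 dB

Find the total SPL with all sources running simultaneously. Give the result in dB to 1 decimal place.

Sum in the linear (power) domain: Σ 10^(Lᵢ/10) = 10^(83.1/10) + 10^(70.2/10) + 10^(62.7/10) = 2.165e+08.
L_total = 10·log₁₀(2.165e+08) = 83.4 dB.

83.4 dB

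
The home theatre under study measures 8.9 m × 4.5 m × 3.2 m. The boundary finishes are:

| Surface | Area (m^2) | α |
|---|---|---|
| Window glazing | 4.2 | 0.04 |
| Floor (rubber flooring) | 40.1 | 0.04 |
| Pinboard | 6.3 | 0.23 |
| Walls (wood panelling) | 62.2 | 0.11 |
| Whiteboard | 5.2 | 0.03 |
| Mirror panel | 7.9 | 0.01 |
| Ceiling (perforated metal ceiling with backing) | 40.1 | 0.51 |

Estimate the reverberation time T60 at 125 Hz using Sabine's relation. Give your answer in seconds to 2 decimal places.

Equivalent absorption area: A = 4.2*0.04 + 40.1*0.04 + 6.3*0.23 + 62.2*0.11 + 5.2*0.03 + 7.9*0.01 + 40.1*0.51 = 30.749 m^2.
Room volume: 128.16 m³.
RT60 = 0.161 · V / A = 0.161 × 128.16 / 30.749 = 0.67 s.

0.67 s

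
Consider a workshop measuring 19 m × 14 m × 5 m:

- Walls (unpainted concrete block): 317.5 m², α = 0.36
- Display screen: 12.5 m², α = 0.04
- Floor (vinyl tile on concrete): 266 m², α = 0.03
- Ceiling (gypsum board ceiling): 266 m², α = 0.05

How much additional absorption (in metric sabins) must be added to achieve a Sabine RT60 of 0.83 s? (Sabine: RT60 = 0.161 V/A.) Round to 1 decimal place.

Summing Sᵢαᵢ: 114.300 + 0.500 + 7.980 + 13.300 → A₁ = 136.080 sabins.
V = 1330 m³. Required absorption A₂ = 0.161 × 1330 / 0.83 = 257.988 sabins.
Additional absorption ΔA = 257.988 − 136.080 = 121.9 sabins.

121.9 sabins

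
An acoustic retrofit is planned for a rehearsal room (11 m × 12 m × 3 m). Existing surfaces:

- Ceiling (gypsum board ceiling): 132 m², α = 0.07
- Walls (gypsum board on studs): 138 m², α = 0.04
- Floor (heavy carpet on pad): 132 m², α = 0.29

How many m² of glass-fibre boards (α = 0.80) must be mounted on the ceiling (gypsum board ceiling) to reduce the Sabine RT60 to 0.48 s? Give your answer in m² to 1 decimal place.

A₁ = Σ Sᵢαᵢ = 132*0.07 + 138*0.04 + 132*0.29 = 53.040 sabins.
V = 396 m³. Target absorption A₂ = 0.161 × 396 / 0.48 = 132.825 sabins.
ΔA needed = 132.825 − 53.040 = 79.785 sabins.
Each m² of panel replacing the ceiling (gypsum board ceiling) adds (0.80 − 0.07) = 0.73 sabins.
Panel area = 79.785 / 0.73 = 109.3 m².

109.3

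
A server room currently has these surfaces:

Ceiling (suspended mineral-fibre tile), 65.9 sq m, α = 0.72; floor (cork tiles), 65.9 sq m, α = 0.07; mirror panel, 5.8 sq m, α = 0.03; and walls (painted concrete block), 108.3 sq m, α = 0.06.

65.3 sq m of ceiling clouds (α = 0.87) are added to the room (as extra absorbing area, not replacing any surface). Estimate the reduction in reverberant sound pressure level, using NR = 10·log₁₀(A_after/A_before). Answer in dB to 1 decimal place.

Total absorption A_before = 65.9*0.72 + 65.9*0.07 + 5.8*0.03 + 108.3*0.06
  = 47.448 + 4.613 + 0.174 + 6.498 = 58.733 sq m sabins.
Added absorption = 65.3 × 0.87 = 56.811 sabins.
New total A_after = 115.544 sabins.
Reduction = 10 log₁₀(A_after/A_before) = 10 log₁₀(1.9673) = 2.9 dB.

2.9 dB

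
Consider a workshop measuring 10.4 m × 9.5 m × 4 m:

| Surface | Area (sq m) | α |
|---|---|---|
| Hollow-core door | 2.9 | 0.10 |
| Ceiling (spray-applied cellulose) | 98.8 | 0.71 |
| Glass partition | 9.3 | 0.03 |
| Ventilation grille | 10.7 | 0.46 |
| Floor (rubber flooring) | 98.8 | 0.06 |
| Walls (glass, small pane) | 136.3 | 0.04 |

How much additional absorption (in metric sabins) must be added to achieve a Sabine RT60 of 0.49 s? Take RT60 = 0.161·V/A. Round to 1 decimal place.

Total absorption A₁ = 2.9*0.10 + 98.8*0.71 + 9.3*0.03 + 10.7*0.46 + 98.8*0.06 + 136.3*0.04
  = 0.290 + 70.148 + 0.279 + 4.922 + 5.928 + 5.452 = 87.019 sq m sabins.
V = 395.2 m³. Required absorption A₂ = 0.161 × 395.2 / 0.49 = 129.851 sabins.
Additional absorption ΔA = 129.851 − 87.019 = 42.8 sabins.

42.8 sabins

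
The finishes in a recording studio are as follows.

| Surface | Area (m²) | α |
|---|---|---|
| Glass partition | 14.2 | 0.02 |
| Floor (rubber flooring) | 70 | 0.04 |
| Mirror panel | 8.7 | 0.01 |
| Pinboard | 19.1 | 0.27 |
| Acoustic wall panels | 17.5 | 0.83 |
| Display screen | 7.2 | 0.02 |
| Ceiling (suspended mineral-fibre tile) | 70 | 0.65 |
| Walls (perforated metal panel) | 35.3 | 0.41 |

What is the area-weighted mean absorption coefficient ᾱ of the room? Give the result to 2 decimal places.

0.34

Total surface area S = 242.0 m².
A = 14.2×0.02 + 70×0.04 + 8.7×0.01 + 19.1×0.27 + 17.5×0.83 + 7.2×0.02 + 70×0.65 + 35.3×0.41 = 82.970 sabins.
ᾱ = A/S = 0.34.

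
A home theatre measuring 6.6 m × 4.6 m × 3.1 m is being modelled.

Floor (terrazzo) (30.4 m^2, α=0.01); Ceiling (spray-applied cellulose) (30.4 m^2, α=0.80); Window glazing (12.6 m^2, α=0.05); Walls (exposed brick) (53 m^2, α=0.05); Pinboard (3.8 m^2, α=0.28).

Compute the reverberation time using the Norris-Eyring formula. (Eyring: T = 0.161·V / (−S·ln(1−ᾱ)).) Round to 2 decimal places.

S = Σ Sᵢ = 130.2 m^2.
Absorption A = 30.4×0.01 + 30.4×0.80 + 12.6×0.05 + 53×0.05 + 3.8×0.28 = 28.968 sabins.
ᾱ = 28.968 / 130.2 = 0.2225.
Eyring denominator: −S ln(1−ᾱ) = 32.768.
V = 6.6 × 4.6 × 3.1 = 94.116 m³.
RT60 = 0.161 × 94.116 / 32.768 = 0.46 s.

0.46 s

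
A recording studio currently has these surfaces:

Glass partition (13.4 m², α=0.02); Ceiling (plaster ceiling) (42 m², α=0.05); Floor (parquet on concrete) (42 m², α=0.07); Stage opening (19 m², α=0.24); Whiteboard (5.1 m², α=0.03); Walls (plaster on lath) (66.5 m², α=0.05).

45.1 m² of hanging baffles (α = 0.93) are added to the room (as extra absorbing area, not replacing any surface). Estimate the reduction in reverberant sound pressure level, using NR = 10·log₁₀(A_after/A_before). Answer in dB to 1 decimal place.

6.2 dB

A_before = Σ Sᵢαᵢ = 13.4×0.02 + 42×0.05 + 42×0.07 + 19×0.24 + 5.1×0.03 + 66.5×0.05 = 13.346 sabins.
Treatment contributes 45.1·0.93 = 41.943 sabins.
New total A_after = 55.289 sabins.
NR = 10·log₁₀(55.289/13.346) = 6.2 dB.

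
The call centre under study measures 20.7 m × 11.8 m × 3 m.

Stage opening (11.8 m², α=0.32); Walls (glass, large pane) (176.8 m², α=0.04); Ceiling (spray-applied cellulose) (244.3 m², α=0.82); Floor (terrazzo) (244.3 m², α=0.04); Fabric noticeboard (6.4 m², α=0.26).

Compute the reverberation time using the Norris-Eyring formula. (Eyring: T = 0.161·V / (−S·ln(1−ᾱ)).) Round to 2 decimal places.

Total surface area S = 11.8 + 176.8 + 244.3 + 244.3 + 6.4 = 683.6 m².
Σ(Sᵢαᵢ) = 11.8×0.32 + 176.8×0.04 + 244.3×0.82 + 244.3×0.04 + 6.4×0.26 = 222.610.
ᾱ = 222.610 / 683.6 = 0.3256.
−S·ln(1−ᾱ) = −683.6 × ln(1 − 0.3256) = 269.292.
V = 20.7 × 11.8 × 3 = 732.78 m³.
T = 0.161·V/[−S·ln(1−ᾱ)] = 0.161·732.78/269.292 = 0.44 s.

0.44 sec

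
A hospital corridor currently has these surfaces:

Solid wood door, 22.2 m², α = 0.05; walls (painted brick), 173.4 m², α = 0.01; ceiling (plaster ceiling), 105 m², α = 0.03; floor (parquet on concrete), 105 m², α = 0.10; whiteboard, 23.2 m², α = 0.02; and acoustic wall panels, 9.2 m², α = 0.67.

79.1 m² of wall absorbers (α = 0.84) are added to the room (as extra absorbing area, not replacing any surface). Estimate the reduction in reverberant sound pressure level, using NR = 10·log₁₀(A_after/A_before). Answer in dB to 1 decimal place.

Summing Sᵢαᵢ: 1.110 + 1.734 + 3.150 + 10.500 + 0.464 + 6.164 → A_before = 23.122 sabins.
Added absorption = 79.1 × 0.84 = 66.444 sabins.
New total A_after = 89.566 sabins.
Reduction = 10 log₁₀(A_after/A_before) = 10 log₁₀(3.8736) = 5.9 dB.

5.9 dB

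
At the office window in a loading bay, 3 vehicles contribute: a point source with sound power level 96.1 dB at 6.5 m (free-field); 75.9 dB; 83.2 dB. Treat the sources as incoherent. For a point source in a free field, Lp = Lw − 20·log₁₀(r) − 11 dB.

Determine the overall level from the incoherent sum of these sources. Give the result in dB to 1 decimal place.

84.1 dB

Source at 6.5 m: Lp = 96.1 − 20·log₁₀(6.5) − 11 = 68.8 dB.
Σ 10^(Lᵢ/10) = 2.554e+08.
Back to dB: 10·log₁₀ Σ = 84.1 dB.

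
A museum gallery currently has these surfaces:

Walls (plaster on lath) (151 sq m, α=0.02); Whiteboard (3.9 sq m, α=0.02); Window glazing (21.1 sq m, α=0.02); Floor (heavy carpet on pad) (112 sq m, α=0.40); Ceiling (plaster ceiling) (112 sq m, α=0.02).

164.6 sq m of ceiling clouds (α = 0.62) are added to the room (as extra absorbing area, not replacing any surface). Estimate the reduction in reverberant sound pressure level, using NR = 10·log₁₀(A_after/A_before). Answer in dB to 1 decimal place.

Summing Sᵢαᵢ: 3.020 + 0.078 + 0.422 + 44.800 + 2.240 → A_before = 50.560 sabins.
Treatment contributes 164.6·0.62 = 102.052 sabins.
A_after = 50.560 + 102.052 = 152.612 sabins.
NR = 10·log₁₀(152.612/50.560) = 4.8 dB.

4.8 dB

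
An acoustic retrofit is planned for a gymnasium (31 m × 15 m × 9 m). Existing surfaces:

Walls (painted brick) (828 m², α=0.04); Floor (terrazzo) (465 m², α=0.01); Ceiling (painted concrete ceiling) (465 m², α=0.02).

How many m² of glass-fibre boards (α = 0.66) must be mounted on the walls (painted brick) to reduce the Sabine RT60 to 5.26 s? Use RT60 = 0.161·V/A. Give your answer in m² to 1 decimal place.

130.7

Equivalent absorption area: A₁ = 828×0.04 + 465×0.01 + 465×0.02 = 47.070 m².
Required A₂ = 0.161·4185/5.26 = 128.096 sabins.
ΔA needed = 128.096 − 47.070 = 81.026 sabins.
Net gain per m²: Δα = 0.66 − 0.04 = 0.62.
Panel area = 81.026 / 0.62 = 130.7 m².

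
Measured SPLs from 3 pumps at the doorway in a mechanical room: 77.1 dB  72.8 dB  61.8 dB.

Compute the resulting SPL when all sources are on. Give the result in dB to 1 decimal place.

78.6 dB

Sum in the linear (power) domain: Σ 10^(Lᵢ/10) = 10^(77.1/10) + 10^(72.8/10) + 10^(61.8/10) = 7.185e+07.
Back to dB: 10·log₁₀ Σ = 78.6 dB.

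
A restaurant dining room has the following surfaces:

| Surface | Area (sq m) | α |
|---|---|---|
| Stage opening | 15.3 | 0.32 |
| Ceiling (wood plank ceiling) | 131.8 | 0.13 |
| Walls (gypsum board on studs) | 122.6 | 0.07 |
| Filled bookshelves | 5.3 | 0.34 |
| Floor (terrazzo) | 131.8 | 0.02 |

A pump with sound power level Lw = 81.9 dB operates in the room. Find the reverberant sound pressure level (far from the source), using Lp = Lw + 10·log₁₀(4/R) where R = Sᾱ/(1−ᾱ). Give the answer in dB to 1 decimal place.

72.1 dB

Σ(Sᵢαᵢ) = 15.3·0.32 + 131.8·0.13 + 122.6·0.07 + 5.3·0.34 + 131.8·0.02 = 35.050; total area S = 406.8 sq m.
ᾱ = 0.0862, so room constant R = A/(1−ᾱ) = 38.356 sq m.
Lp = 81.9 + 10·log₁₀(4/38.356) = 81.9 + (-9.82) = 72.1 dB.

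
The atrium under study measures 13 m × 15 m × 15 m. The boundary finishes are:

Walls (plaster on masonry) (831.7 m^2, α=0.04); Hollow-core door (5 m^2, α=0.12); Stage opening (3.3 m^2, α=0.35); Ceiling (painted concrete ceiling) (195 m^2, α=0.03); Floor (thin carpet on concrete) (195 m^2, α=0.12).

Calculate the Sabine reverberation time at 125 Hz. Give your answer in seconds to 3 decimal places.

7.327 s

Total absorption A = 831.7×0.04 + 5×0.12 + 3.3×0.35 + 195×0.03 + 195×0.12
  = 33.268 + 0.600 + 1.155 + 5.850 + 23.400 = 64.273 m^2 sabins.
Volume V = 13 × 15 × 15 = 2925 m³.
T = 0.161 V/A = 0.161·2925/64.273 = 7.327 s.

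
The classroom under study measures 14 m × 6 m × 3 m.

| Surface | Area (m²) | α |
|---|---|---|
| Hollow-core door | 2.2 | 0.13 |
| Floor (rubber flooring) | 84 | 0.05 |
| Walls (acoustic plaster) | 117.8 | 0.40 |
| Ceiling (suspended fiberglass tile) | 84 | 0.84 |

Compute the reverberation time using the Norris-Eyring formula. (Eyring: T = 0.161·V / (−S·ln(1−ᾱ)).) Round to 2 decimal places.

0.26 s

S = Σ Sᵢ = 288.0 m².
Absorption A = 2.2×0.13 + 84×0.05 + 117.8×0.40 + 84×0.84 = 122.166 sabins.
Mean coefficient ᾱ = A/S = 0.4242.
−S·ln(1−ᾱ) = −288.0 × ln(1 − 0.4242) = 158.975.
V = 14 × 6 × 3 = 252 m³.
T = 0.161·V/[−S·ln(1−ᾱ)] = 0.161·252/158.975 = 0.26 s.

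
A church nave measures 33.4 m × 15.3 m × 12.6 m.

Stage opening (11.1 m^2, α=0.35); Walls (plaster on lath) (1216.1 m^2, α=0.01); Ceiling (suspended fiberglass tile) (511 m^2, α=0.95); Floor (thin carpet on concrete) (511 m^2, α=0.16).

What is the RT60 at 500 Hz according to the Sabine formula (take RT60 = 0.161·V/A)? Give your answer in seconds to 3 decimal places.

1.777 s

Total absorption A = 11.1·0.35 + 1216.1·0.01 + 511·0.95 + 511·0.16
  = 3.885 + 12.161 + 485.450 + 81.760 = 583.256 m^2 sabins.
V = 33.4·15.3·12.6 = 6438.852 m³.
Sabine: RT60 = 0.161 × 6438.852 / 583.256 = 1.777 s.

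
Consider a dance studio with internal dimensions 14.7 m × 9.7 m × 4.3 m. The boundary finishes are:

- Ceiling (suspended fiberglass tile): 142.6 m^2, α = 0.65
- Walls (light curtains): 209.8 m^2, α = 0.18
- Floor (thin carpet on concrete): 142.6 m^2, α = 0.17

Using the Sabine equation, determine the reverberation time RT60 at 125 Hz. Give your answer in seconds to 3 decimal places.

Summing Sᵢαᵢ: 92.690 + 37.764 + 24.242 → A = 154.696 sabins.
V = 14.7·9.7·4.3 = 613.137 m³.
RT60 = 0.161 · V / A = 0.161 × 613.137 / 154.696 = 0.638 s.

0.638 s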